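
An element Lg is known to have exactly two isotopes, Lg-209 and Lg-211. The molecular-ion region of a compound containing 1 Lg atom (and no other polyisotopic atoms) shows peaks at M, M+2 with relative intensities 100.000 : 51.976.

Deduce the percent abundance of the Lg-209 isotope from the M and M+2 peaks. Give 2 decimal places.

Write p for the Lg-209 fraction. I(M+2)/I(M) = [C(1,1)·p^0·(1−p)] / p^1 = 1·(1−p)/p = 51.976/100.000 = 0.5198
(1−p)/p = 0.5198/1 = 0.5198  ⇒  p = 1/(1 + 0.5198) = 0.6580
Lg-209: 65.80%, Lg-211: 34.20%.

65.80%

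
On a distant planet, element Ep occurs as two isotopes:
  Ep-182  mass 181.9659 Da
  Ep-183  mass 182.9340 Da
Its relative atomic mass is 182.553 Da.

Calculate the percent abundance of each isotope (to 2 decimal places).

Ep-182: 39.36%, Ep-183: 60.64%

Writing the weighted mean with unknown fraction x of Ep-182:
181.9659·x + 182.9340·(1 − x) = 182.553
(181.9659 − 182.9340)·x = 182.553 − 182.9340
x = -0.3810 / -0.9681 = 0.39355 → 39.36% Ep-182, 60.64% Ep-183.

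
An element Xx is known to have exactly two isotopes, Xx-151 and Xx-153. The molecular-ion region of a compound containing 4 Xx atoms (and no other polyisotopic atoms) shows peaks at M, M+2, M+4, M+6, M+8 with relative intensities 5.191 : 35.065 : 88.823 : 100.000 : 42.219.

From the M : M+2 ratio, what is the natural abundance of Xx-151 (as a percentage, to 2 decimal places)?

If p is the fraction of Xx that is Xx-151, then I(M+2)/I(M) = [C(4,1)·p^3·(1−p)] / p^4 = 4·(1−p)/p = 35.065/5.191 = 6.7550
(1−p)/p = 6.7550/4 = 1.6887  ⇒  p = 1/(1 + 1.6887) = 0.3719
Xx-151: 37.19%, Xx-153: 62.81%.

37.19%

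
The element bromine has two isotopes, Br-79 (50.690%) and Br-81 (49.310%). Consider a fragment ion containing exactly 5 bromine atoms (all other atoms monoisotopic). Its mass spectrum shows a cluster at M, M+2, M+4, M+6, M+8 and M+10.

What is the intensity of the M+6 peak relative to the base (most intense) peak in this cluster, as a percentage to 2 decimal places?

Term probabilities: M 0.0335, M+2 0.1628, M+4 0.3167, M+6 0.3081, M+8 0.1498, M+10 0.0292. Base peak = M+4.
P(M+4) = C(5,2) × 0.50690^3 × 0.49310^2 = 10 × 0.13024674 × 0.24314761 = 0.316692 (base)
P(M+6) = C(5,3) × 0.50690^2 × 0.49310^3 = 10 × 0.25694761 × 0.11989609 = 0.308070
Relative intensity = 0.308070 / 0.316692 × 100 = 97.28

97.28%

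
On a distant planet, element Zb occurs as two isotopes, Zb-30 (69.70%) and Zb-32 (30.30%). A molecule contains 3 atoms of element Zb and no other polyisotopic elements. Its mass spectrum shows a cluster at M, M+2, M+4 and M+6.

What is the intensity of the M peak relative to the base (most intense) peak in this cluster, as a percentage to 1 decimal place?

Binomial terms of (0.6970 + 0.3030)^3: M 0.3386, M+2 0.4416, M+4 0.1920, M+6 0.0278 → M+2 is the base peak.
P(M+2) = C(3,1) × 0.6970^2 × 0.3030^1 = 3 × 0.485809 × 0.3030 = 0.441600 (base)
P(M) = C(3,0) × 0.6970^3 × 0.3030^0 = 1 × 0.33860887 × 1.0000 = 0.338609
Relative intensity = 0.338609 / 0.441600 × 100 = 76.7

76.7%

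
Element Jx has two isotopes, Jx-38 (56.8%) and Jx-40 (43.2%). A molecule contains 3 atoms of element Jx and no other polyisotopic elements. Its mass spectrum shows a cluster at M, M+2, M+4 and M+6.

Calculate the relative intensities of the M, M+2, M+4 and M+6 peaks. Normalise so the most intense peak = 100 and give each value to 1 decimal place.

43.8 : 100.0 : 76.1 : 19.3

Each Jx atom is independently Jx-38 (p = 0.568) or Jx-40 (q = 0.432); the cluster is the binomial expansion (p + q)^3.
P(M) = 0.568^3 = 0.183250
P(M+2) = 3 × 0.568^2 × 0.432^1 = 0.418121
P(M+4) = 3 × 0.568^1 × 0.432^2 = 0.318007
P(M+6) = 0.432^3 = 0.080622
The M+2 peak is largest (0.418121); scaling to 100 gives 43.8 : 100.0 : 76.1 : 19.3.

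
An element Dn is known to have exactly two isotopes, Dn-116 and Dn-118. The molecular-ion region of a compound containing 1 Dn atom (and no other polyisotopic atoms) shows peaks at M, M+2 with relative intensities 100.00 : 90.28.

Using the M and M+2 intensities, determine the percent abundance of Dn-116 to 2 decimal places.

If p is the fraction of Dn that is Dn-116, then I(M+2)/I(M) = [C(1,1)·p^0·(1−p)] / p^1 = 1·(1−p)/p = 90.28/100.00 = 0.9028
(1−p)/p = 0.9028/1 = 0.9028  ⇒  p = 1/(1 + 0.9028) = 0.5255
Dn-116: 52.55%, Dn-118: 47.45%.

52.55%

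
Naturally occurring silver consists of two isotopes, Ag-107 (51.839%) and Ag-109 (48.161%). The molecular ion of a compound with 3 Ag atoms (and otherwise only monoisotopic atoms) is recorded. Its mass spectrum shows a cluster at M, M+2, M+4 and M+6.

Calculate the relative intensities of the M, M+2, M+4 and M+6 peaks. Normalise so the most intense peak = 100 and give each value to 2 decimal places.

Expanding (0.51839 + 0.48161)^3:
P(M) = 0.51839^3 = 0.139306
P(M+2) = 3 × 0.51839^2 × 0.48161^1 = 0.388267
P(M+4) = 3 × 0.51839^1 × 0.48161^2 = 0.360719
P(M+6) = 0.48161^3 = 0.111709
The M+2 peak is largest (0.388267); scaling to 100 gives 35.88 : 100.00 : 92.90 : 28.77.

35.88 : 100.00 : 92.90 : 28.77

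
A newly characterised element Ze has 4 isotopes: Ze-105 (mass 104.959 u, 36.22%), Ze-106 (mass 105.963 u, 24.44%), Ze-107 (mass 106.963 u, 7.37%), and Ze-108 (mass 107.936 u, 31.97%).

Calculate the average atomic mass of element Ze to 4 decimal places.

106.3038 u

The abundance-weighted mean is 0.3622 × 104.959 + 0.2444 × 105.963 + 0.0737 × 106.963 + 0.3197 × 107.936
= 38.01615 + 25.89736 + 7.88317 + 34.50714 = 106.30382 u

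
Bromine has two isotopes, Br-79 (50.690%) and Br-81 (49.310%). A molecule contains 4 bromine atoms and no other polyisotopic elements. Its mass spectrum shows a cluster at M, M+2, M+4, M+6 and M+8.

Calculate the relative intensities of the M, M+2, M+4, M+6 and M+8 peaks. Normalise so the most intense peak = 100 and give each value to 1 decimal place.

17.6 : 68.5 : 100.0 : 64.9 : 15.8

The 4 Br atoms are independent, so intensities follow the terms of (0.50690 + 0.49310)^4.
P(M) = 0.50690^4 = 0.066022
P(M+2) = 4 × 0.50690^3 × 0.49310^1 = 0.256899
P(M+4) = 6 × 0.50690^2 × 0.49310^2 = 0.374857
P(M+6) = 4 × 0.50690^1 × 0.49310^3 = 0.243101
P(M+8) = 0.49310^4 = 0.059121
The M+4 peak is largest (0.374857); scaling to 100 gives 17.6 : 68.5 : 100.0 : 64.9 : 15.8.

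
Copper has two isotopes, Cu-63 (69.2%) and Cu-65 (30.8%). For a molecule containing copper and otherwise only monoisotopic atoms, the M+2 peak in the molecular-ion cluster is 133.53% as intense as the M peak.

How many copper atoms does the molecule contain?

With n Cu atoms, P(M+2)/P(M) = C(n,1)·p^(n−1)q / p^n = n·q/p = n · 0.308/0.692.
n = 1.3353 × 0.692/0.308 = 3.00 ≈ 3

3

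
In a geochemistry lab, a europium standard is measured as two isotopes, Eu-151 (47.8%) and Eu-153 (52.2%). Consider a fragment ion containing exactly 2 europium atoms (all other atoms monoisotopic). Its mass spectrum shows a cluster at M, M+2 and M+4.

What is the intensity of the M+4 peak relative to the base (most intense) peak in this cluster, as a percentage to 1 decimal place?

Term probabilities: M 0.2285, M+2 0.4990, M+4 0.2725. Base peak = M+2.
P(M+2) = C(2,1) × 0.478^1 × 0.522^1 = 2 × 0.4780 × 0.5220 = 0.499032 (base)
P(M+4) = C(2,2) × 0.478^0 × 0.522^2 = 1 × 1.0000 × 0.272484 = 0.272484
Relative intensity = 0.272484 / 0.499032 × 100 = 54.6

54.6%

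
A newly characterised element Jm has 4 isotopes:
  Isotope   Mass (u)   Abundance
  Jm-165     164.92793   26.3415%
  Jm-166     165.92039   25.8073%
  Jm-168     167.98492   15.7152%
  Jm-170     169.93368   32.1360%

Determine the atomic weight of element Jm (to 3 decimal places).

167.273 u

The abundance-weighted mean is 0.263415 × 164.92793 + 0.258073 × 165.92039 + 0.157152 × 167.98492 + 0.321360 × 169.93368
= 43.444491 + 42.819573 + 26.399166 + 54.609887 = 167.273117 u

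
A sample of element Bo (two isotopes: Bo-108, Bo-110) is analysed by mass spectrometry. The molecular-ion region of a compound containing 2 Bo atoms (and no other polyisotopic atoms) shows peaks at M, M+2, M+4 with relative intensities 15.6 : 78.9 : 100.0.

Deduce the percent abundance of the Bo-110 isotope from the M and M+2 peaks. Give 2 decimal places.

If p is the fraction of Bo that is Bo-108, then I(M+2)/I(M) = [C(2,1)·p^1·(1−p)] / p^2 = 2·(1−p)/p = 78.9/15.6 = 5.0577
(1−p)/p = 5.0577/2 = 2.5288  ⇒  p = 1/(1 + 2.5288) = 0.2834
Bo-108: 28.34%, Bo-110: 71.66%.

71.66%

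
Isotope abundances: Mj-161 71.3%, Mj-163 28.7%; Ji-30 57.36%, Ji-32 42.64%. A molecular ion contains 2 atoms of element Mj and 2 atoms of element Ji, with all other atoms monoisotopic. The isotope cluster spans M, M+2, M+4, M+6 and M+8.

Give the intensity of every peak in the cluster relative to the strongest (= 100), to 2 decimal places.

43.63 : 100.00 : 83.41 : 29.92 : 3.91

Element Mj pattern (n=2): 0.508369 : 0.409262 : 0.082369
Element Ji pattern (n=2): 0.32901696 : 0.48916608 : 0.18181696
Convolve the two distributions (both contribute in 2-u steps):
  M: 0.508369×0.32901696 = 0.167262
  M+2: 0.508369×0.48916608 + 0.409262×0.32901696 = 0.383331
  M+4: 0.508369×0.18181696 + 0.409262×0.48916608 + 0.082369×0.32901696 = 0.319728
  M+6: 0.409262×0.18181696 + 0.082369×0.48916608 = 0.114703
  M+8: 0.082369×0.18181696 = 0.014976
Scale to base peak (0.383331) = 100: 43.63 : 100.00 : 83.41 : 29.92 : 3.91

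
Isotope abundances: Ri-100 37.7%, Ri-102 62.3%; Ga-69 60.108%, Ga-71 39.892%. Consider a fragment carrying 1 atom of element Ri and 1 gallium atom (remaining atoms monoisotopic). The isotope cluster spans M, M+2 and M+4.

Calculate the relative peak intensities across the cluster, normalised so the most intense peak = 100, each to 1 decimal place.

43.2 : 100.0 : 47.4

Element Ri pattern (n=1): 0.3770 : 0.6230
Gallium pattern (n=1): 0.60108 : 0.39892
Convolve the two distributions (both contribute in 2-u steps):
  M: 0.3770×0.60108 = 0.226607
  M+2: 0.3770×0.39892 + 0.6230×0.60108 = 0.524866
  M+4: 0.6230×0.39892 = 0.248527
Scale to base peak (0.524866) = 100: 43.2 : 100.0 : 47.4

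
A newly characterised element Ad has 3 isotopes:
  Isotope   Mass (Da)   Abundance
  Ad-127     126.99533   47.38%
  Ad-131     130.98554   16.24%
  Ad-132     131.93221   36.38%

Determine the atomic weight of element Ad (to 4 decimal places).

The abundance-weighted mean is 0.4738 × 126.99533 + 0.1624 × 130.98554 + 0.3638 × 131.93221
= 60.170387 + 21.272052 + 47.996938 = 129.439377 Da

129.4394 Da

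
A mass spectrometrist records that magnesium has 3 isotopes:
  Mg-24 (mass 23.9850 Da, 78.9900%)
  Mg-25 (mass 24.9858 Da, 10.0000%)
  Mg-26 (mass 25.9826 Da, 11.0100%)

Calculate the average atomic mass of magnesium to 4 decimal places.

The abundance-weighted mean is 0.789900 × 23.9850 + 0.100000 × 24.9858 + 0.110100 × 25.9826
= 18.94575 + 2.49858 + 2.86068 = 24.30501 Da

24.3050 Da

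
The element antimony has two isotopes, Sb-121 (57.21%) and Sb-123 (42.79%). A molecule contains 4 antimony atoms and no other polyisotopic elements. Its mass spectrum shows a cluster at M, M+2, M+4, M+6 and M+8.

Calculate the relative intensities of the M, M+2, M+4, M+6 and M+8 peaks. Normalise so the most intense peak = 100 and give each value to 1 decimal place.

The 4 Sb atoms are independent, so intensities follow the terms of (0.5721 + 0.4279)^4.
P(M) = 0.5721^4 = 0.107124
P(M+2) = 4 × 0.5721^3 × 0.4279^1 = 0.320493
P(M+4) = 6 × 0.5721^2 × 0.4279^2 = 0.359567
P(M+6) = 4 × 0.5721^1 × 0.4279^3 = 0.179291
P(M+8) = 0.4279^4 = 0.033525
The M+4 peak is largest (0.359567); scaling to 100 gives 29.8 : 89.1 : 100.0 : 49.9 : 9.3.

29.8 : 89.1 : 100.0 : 49.9 : 9.3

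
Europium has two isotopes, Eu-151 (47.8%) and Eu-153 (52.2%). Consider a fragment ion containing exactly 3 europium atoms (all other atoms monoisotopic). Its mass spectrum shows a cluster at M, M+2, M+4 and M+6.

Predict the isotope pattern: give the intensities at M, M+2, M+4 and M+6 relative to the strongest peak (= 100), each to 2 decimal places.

Expanding (0.478 + 0.522)^3:
P(M) = 0.478^3 = 0.109215
P(M+2) = 3 × 0.478^2 × 0.522^1 = 0.357806
P(M+4) = 3 × 0.478^1 × 0.522^2 = 0.390742
P(M+6) = 0.522^3 = 0.142237
The M+4 peak is largest (0.390742); scaling to 100 gives 27.95 : 91.57 : 100.00 : 36.40.

27.95 : 91.57 : 100.00 : 36.40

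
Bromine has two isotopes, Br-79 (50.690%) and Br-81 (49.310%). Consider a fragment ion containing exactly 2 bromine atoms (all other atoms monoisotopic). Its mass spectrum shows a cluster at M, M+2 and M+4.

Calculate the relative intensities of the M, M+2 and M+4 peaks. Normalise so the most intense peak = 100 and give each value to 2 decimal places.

The 2 Br atoms are independent, so intensities follow the terms of (0.50690 + 0.49310)^2.
P(M) = 0.50690^2 = 0.256948
P(M+2) = 2 × 0.50690^1 × 0.49310^1 = 0.499905
P(M+4) = 0.49310^2 = 0.243148
The M+2 peak is largest (0.499905); scaling to 100 gives 51.40 : 100.00 : 48.64.

51.40 : 100.00 : 48.64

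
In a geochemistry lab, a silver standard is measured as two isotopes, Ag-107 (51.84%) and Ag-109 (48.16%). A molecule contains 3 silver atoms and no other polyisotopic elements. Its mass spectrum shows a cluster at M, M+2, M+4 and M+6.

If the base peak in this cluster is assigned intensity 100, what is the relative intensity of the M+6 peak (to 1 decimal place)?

28.8

Term probabilities: M 0.1393, M+2 0.3883, M+4 0.3607, M+6 0.1117. Base peak = M+2.
P(M+2) = C(3,1) × 0.5184^2 × 0.4816^1 = 3 × 0.26873856 × 0.4816 = 0.388273 (base)
P(M+6) = C(3,3) × 0.5184^0 × 0.4816^3 = 1 × 1.0000 × 0.11170161 = 0.111702
Relative intensity = 0.111702 / 0.388273 × 100 = 28.8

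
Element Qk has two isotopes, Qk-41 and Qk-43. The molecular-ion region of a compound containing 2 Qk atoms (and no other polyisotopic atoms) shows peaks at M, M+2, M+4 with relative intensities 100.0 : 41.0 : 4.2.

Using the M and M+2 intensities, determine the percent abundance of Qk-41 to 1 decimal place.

If p is the fraction of Qk that is Qk-41, then I(M+2)/I(M) = [C(2,1)·p^1·(1−p)] / p^2 = 2·(1−p)/p = 41.0/100.0 = 0.4100
(1−p)/p = 0.4100/2 = 0.2050  ⇒  p = 1/(1 + 0.2050) = 0.8299
Qk-41: 83.0%, Qk-43: 17.0%.

83.0%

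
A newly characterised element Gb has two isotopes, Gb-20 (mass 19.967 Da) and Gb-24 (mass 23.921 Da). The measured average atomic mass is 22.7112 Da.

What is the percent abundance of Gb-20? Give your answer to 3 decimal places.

Writing the weighted mean with unknown fraction x of Gb-20:
19.967·x + 23.921·(1 − x) = 22.7112
(19.967 − 23.921)·x = 22.7112 − 23.921
x = -1.2098 / -3.954 = 0.30597 → 30.597% Gb-20, 69.403% Gb-24.

30.597%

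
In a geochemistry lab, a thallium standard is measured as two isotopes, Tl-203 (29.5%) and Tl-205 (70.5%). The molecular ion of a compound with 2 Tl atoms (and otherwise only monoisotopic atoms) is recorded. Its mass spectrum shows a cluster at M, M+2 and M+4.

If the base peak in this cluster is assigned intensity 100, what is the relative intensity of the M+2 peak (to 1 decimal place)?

Term probabilities: M 0.0870, M+2 0.4160, M+4 0.4970. Base peak = M+4.
P(M+4) = C(2,2) × 0.295^0 × 0.705^2 = 1 × 1.0000 × 0.497025 = 0.497025 (base)
P(M+2) = C(2,1) × 0.295^1 × 0.705^1 = 2 × 0.2950 × 0.7050 = 0.415950
Relative intensity = 0.415950 / 0.497025 × 100 = 83.7

83.7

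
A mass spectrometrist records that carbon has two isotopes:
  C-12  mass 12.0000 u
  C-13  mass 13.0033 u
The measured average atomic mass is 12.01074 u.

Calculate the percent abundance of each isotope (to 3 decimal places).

C-12: 98.930%, C-13: 1.070%

Writing the weighted mean with unknown fraction x of C-12:
12.0000·x + 13.0033·(1 − x) = 12.01074
(12.0000 − 13.0033)·x = 12.01074 − 13.0033
x = -0.99256 / -1.0033 = 0.98930 → 98.930% C-12, 1.070% C-13.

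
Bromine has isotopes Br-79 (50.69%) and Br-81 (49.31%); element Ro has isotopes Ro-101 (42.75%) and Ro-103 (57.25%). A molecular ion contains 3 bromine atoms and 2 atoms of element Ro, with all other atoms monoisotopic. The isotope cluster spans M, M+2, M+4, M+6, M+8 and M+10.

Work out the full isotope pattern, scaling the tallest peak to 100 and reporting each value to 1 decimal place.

7.3 : 40.7 : 90.5 : 100.0 : 54.9 : 12.0

Bromine pattern (n=3): 0.13024674 : 0.3801026 : 0.36975457 : 0.11989609
Element Ro pattern (n=2): 0.18275625 : 0.4894875 : 0.32775625
Convolve the two distributions (both contribute in 2-u steps):
  M: 0.13024674×0.18275625 = 0.023803
  M+2: 0.13024674×0.4894875 + 0.3801026×0.18275625 = 0.133220
  M+4: 0.13024674×0.32775625 + 0.3801026×0.4894875 + 0.36975457×0.18275625 = 0.296320
  M+6: 0.3801026×0.32775625 + 0.36975457×0.4894875 + 0.11989609×0.18275625 = 0.327483
  M+8: 0.36975457×0.32775625 + 0.11989609×0.4894875 = 0.179877
  M+10: 0.11989609×0.32775625 = 0.039297
Scale to base peak (0.327483) = 100: 7.3 : 40.7 : 90.5 : 100.0 : 54.9 : 12.0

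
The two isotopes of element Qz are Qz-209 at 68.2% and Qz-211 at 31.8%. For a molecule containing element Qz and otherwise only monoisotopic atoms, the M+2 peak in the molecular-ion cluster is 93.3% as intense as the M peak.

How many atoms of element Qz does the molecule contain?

2

The M+2/M ratio from n Qz atoms is n · q/p = n · 0.318/0.682.
n = 0.933 × 0.682/0.318 = 2.00 ≈ 2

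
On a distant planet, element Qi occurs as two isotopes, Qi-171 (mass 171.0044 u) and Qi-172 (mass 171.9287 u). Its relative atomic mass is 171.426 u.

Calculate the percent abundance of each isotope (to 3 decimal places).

Let x be the fractional abundance of Qi-171; then Qi-172 has abundance 1 − x.
171.0044·x + 171.9287·(1 − x) = 171.426
(171.0044 − 171.9287)·x = 171.426 − 171.9287
x = -0.5027 / -0.9243 = 0.54387 → 54.387% Qi-171, 45.613% Qi-172.

Qi-171: 54.387%, Qi-172: 45.613%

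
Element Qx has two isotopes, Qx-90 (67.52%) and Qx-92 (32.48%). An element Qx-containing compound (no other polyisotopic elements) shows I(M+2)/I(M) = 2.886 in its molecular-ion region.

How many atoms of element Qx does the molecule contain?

6

For n independent Qx atoms, I(M+2)/I(M) = n · (abundance Qx-92) / (abundance Qx-90) = n · 0.3248/0.6752.
n = 2.886 × 0.6752/0.3248 = 6.00 ≈ 6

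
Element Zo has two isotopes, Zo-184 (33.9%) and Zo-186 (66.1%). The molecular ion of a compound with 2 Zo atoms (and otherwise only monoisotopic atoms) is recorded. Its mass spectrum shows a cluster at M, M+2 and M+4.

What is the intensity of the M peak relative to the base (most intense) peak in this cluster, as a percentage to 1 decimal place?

(0.339 + 0.661)^2 gives M 0.1149, M+2 0.4482, M+4 0.4369; the largest is M+2.
P(M+2) = C(2,1) × 0.339^1 × 0.661^1 = 2 × 0.3390 × 0.6610 = 0.448158 (base)
P(M) = C(2,0) × 0.339^2 × 0.661^0 = 1 × 0.114921 × 1.0000 = 0.114921
Relative intensity = 0.114921 / 0.448158 × 100 = 25.6

25.6%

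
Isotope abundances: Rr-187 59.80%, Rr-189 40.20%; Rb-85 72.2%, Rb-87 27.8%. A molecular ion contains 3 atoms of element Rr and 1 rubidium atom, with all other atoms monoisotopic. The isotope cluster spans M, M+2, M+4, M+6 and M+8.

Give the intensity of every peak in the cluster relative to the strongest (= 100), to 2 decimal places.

41.64 : 100.00 : 88.78 : 34.38 : 4.87

Element Rr pattern (n=3): 0.21384719 : 0.43127042 : 0.28991758 : 0.06496481
Rubidium pattern (n=1): 0.7220 : 0.2780
Convolve the two distributions (both contribute in 2-u steps):
  M: 0.21384719×0.7220 = 0.154398
  M+2: 0.21384719×0.2780 + 0.43127042×0.7220 = 0.370827
  M+4: 0.43127042×0.2780 + 0.28991758×0.7220 = 0.329214
  M+6: 0.28991758×0.2780 + 0.06496481×0.7220 = 0.127502
  M+8: 0.06496481×0.2780 = 0.018060
Scale to base peak (0.370827) = 100: 41.64 : 100.00 : 88.78 : 34.38 : 4.87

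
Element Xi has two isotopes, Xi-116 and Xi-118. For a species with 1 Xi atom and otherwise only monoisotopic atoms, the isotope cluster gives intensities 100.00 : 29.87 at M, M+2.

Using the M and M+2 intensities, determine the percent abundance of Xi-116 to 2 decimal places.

If p is the fraction of Xi that is Xi-116, then I(M+2)/I(M) = [C(1,1)·p^0·(1−p)] / p^1 = 1·(1−p)/p = 29.87/100.00 = 0.2987
(1−p)/p = 0.2987/1 = 0.2987  ⇒  p = 1/(1 + 0.2987) = 0.7700
Xi-116: 77.00%, Xi-118: 23.00%.

77.00%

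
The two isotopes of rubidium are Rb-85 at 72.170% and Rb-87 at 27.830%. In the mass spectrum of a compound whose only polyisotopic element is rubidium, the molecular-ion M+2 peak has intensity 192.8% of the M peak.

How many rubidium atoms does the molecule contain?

5

For n independent Rb atoms, I(M+2)/I(M) = n · (abundance Rb-87) / (abundance Rb-85) = n · 0.27830/0.72170.
n = 1.928 × 0.72170/0.27830 = 5.00 ≈ 5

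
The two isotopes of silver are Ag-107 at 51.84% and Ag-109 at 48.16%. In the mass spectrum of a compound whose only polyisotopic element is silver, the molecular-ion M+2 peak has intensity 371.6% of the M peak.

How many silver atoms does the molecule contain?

The M+2/M ratio from n Ag atoms is n · q/p = n · 0.4816/0.5184.
n = 3.716 × 0.5184/0.4816 = 4.00 ≈ 4

4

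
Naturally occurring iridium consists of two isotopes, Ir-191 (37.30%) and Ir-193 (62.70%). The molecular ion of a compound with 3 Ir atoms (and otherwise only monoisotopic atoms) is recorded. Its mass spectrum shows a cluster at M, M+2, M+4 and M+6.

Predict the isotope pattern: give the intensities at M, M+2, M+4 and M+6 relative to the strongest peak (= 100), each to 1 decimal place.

11.8 : 59.5 : 100.0 : 56.0

The 3 Ir atoms are independent, so intensities follow the terms of (0.3730 + 0.6270)^3.
P(M) = 0.3730^3 = 0.051895
P(M+2) = 3 × 0.3730^2 × 0.6270^1 = 0.261702
P(M+4) = 3 × 0.3730^1 × 0.6270^2 = 0.439911
P(M+6) = 0.6270^3 = 0.246492
The M+4 peak is largest (0.439911); scaling to 100 gives 11.8 : 59.5 : 100.0 : 56.0.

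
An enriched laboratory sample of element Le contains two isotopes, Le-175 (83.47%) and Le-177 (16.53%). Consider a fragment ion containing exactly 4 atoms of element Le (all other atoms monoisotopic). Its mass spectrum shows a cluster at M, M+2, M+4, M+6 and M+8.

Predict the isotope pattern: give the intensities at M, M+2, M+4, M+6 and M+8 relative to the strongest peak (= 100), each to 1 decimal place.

Expanding (0.8347 + 0.1653)^4:
P(M) = 0.8347^4 = 0.485424
P(M+2) = 4 × 0.8347^3 × 0.1653^1 = 0.384525
P(M+4) = 6 × 0.8347^2 × 0.1653^2 = 0.114224
P(M+6) = 4 × 0.8347^1 × 0.1653^3 = 0.015080
P(M+8) = 0.1653^4 = 0.000747
The M peak is largest (0.485424); scaling to 100 gives 100.0 : 79.2 : 23.5 : 3.1 : 0.2.

100.0 : 79.2 : 23.5 : 3.1 : 0.2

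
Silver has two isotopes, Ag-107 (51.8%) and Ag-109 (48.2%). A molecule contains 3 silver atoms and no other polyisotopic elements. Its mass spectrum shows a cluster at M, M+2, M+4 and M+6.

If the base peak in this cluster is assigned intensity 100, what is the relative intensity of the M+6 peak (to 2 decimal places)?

28.86

Binomial terms of (0.518 + 0.482)^3: M 0.1390, M+2 0.3880, M+4 0.3610, M+6 0.1120 → M+2 is the base peak.
P(M+2) = C(3,1) × 0.518^2 × 0.482^1 = 3 × 0.268324 × 0.4820 = 0.387997 (base)
P(M+6) = C(3,3) × 0.518^0 × 0.482^3 = 1 × 1.0000 × 0.11198017 = 0.111980
Relative intensity = 0.111980 / 0.387997 × 100 = 28.86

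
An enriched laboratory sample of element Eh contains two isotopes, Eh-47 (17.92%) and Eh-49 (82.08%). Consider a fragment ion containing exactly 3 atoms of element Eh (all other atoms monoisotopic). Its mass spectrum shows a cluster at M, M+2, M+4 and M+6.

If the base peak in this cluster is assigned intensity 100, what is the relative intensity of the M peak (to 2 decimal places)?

Binomial terms of (0.1792 + 0.8208)^3: M 0.0058, M+2 0.0791, M+4 0.3622, M+6 0.5530 → M+6 is the base peak.
P(M+6) = C(3,3) × 0.1792^0 × 0.8208^3 = 1 × 1.0000 × 0.55298333 = 0.552983 (base)
P(M) = C(3,0) × 0.1792^3 × 0.8208^0 = 1 × 0.00575459 × 1.0000 = 0.005755
Relative intensity = 0.005755 / 0.552983 × 100 = 1.04

1.04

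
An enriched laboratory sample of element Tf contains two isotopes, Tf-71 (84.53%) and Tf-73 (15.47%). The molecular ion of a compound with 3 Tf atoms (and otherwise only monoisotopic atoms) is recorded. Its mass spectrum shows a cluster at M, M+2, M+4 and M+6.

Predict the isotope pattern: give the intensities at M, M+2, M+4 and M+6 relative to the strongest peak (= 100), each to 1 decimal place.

Each Tf atom is independently Tf-71 (p = 0.8453) or Tf-73 (q = 0.1547); the cluster is the binomial expansion (p + q)^3.
P(M) = 0.8453^3 = 0.603994
P(M+2) = 3 × 0.8453^2 × 0.1547^1 = 0.331614
P(M+4) = 3 × 0.8453^1 × 0.1547^2 = 0.060689
P(M+6) = 0.1547^3 = 0.003702
The M peak is largest (0.603994); scaling to 100 gives 100.0 : 54.9 : 10.0 : 0.6.

100.0 : 54.9 : 10.0 : 0.6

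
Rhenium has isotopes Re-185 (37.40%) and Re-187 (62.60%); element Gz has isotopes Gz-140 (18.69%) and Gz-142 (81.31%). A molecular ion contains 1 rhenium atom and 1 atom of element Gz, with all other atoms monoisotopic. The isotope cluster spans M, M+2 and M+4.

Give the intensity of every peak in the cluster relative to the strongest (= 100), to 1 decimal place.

Rhenium pattern (n=1): 0.3740 : 0.6260
Element Gz pattern (n=1): 0.1869 : 0.8131
Convolve the two distributions (both contribute in 2-u steps):
  M: 0.3740×0.1869 = 0.069901
  M+2: 0.3740×0.8131 + 0.6260×0.1869 = 0.421099
  M+4: 0.6260×0.8131 = 0.509001
Scale to base peak (0.509001) = 100: 13.7 : 82.7 : 100.0

13.7 : 82.7 : 100.0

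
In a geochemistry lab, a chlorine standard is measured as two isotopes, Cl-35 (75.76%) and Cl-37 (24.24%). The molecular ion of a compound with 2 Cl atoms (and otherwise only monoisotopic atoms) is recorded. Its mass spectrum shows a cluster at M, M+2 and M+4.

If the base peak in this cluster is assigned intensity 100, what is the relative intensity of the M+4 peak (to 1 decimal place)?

Binomial terms of (0.7576 + 0.2424)^2: M 0.5740, M+2 0.3673, M+4 0.0588 → M is the base peak.
P(M) = C(2,0) × 0.7576^2 × 0.2424^0 = 1 × 0.57395776 × 1.0000 = 0.573958 (base)
P(M+4) = C(2,2) × 0.7576^0 × 0.2424^2 = 1 × 1.0000 × 0.05875776 = 0.058758
Relative intensity = 0.058758 / 0.573958 × 100 = 10.2

10.2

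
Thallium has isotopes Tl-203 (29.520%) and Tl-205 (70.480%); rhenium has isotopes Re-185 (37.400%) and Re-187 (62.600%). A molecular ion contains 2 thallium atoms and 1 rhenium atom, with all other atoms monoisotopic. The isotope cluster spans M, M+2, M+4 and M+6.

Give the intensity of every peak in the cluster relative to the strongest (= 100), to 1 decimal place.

Thallium pattern (n=2): 0.08714304 : 0.41611392 : 0.49674304
Rhenium pattern (n=1): 0.3740 : 0.6260
Convolve the two distributions (both contribute in 2-u steps):
  M: 0.08714304×0.3740 = 0.032591
  M+2: 0.08714304×0.6260 + 0.41611392×0.3740 = 0.210178
  M+4: 0.41611392×0.6260 + 0.49674304×0.3740 = 0.446269
  M+6: 0.49674304×0.6260 = 0.310961
Scale to base peak (0.446269) = 100: 7.3 : 47.1 : 100.0 : 69.7

7.3 : 47.1 : 100.0 : 69.7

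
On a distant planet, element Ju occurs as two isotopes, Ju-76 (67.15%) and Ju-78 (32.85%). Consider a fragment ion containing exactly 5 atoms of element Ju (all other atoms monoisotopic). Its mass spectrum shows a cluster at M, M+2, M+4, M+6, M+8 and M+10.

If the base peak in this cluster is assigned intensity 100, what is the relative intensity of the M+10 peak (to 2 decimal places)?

Binomial terms of (0.6715 + 0.3285)^5: M 0.1365, M+2 0.3340, M+4 0.3267, M+6 0.1598, M+8 0.0391, M+10 0.0038 → M+2 is the base peak.
P(M+2) = C(5,1) × 0.6715^4 × 0.3285^1 = 5 × 0.20332186 × 0.3285 = 0.333956 (base)
P(M+10) = C(5,5) × 0.6715^0 × 0.3285^5 = 1 × 1.0000 × 0.0038254 = 0.003825
Relative intensity = 0.003825 / 0.333956 × 100 = 1.15

1.15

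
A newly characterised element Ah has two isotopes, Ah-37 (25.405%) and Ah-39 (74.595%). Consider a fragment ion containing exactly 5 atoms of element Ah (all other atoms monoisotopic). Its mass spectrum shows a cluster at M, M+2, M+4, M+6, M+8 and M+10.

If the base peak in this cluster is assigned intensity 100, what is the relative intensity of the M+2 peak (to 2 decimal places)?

Term probabilities: M 0.0011, M+2 0.0155, M+4 0.0912, M+6 0.2679, M+8 0.3933, M+10 0.2310. Base peak = M+8.
P(M+8) = C(5,4) × 0.25405^1 × 0.74595^4 = 5 × 0.25405 × 0.30962703 = 0.393304 (base)
P(M+2) = C(5,1) × 0.25405^4 × 0.74595^1 = 5 × 0.00416559 × 0.74595 = 0.015537
Relative intensity = 0.015537 / 0.393304 × 100 = 3.95

3.95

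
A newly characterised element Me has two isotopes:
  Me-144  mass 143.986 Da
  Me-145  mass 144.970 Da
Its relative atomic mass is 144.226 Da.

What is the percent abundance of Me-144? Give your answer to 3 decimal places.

75.610%

Writing the weighted mean with unknown fraction x of Me-144:
143.986·x + 144.970·(1 − x) = 144.226
(143.986 − 144.970)·x = 144.226 − 144.970
x = -0.744 / -0.984 = 0.75610 → 75.610% Me-144, 24.390% Me-145.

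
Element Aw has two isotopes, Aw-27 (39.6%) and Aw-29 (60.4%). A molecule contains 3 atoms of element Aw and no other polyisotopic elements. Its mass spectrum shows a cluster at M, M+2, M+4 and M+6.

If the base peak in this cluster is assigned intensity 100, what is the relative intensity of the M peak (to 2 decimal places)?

14.33

Binomial terms of (0.396 + 0.604)^3: M 0.0621, M+2 0.2842, M+4 0.4334, M+6 0.2203 → M+4 is the base peak.
P(M+4) = C(3,2) × 0.396^1 × 0.604^2 = 3 × 0.3960 × 0.364816 = 0.433401 (base)
P(M) = C(3,0) × 0.396^3 × 0.604^0 = 1 × 0.06209914 × 1.0000 = 0.062099
Relative intensity = 0.062099 / 0.433401 × 100 = 14.33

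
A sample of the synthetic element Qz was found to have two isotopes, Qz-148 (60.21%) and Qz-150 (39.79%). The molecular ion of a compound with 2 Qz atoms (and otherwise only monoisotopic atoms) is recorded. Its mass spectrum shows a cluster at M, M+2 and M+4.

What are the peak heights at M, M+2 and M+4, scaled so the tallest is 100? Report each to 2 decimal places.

Expanding (0.6021 + 0.3979)^2:
P(M) = 0.6021^2 = 0.362524
P(M+2) = 2 × 0.6021^1 × 0.3979^1 = 0.479151
P(M+4) = 0.3979^2 = 0.158324
The M+2 peak is largest (0.479151); scaling to 100 gives 75.66 : 100.00 : 33.04.

75.66 : 100.00 : 33.04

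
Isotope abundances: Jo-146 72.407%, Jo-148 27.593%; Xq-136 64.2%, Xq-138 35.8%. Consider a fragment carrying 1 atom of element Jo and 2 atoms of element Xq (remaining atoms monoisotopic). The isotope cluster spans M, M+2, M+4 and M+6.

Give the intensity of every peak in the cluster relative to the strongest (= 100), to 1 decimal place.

66.8 : 100.0 : 49.2 : 7.9

Element Jo pattern (n=1): 0.72407 : 0.27593
Element Xq pattern (n=2): 0.412164 : 0.459672 : 0.128164
Convolve the two distributions (both contribute in 2-u steps):
  M: 0.72407×0.412164 = 0.298436
  M+2: 0.72407×0.459672 + 0.27593×0.412164 = 0.446563
  M+4: 0.72407×0.128164 + 0.27593×0.459672 = 0.219637
  M+6: 0.27593×0.128164 = 0.035364
Scale to base peak (0.446563) = 100: 66.8 : 100.0 : 49.2 : 7.9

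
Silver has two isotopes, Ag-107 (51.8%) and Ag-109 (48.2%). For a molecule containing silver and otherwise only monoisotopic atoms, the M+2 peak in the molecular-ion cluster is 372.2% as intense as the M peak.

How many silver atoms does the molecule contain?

For n independent Ag atoms, I(M+2)/I(M) = n · (abundance Ag-109) / (abundance Ag-107) = n · 0.482/0.518.
n = 3.722 × 0.518/0.482 = 4.00 ≈ 4

4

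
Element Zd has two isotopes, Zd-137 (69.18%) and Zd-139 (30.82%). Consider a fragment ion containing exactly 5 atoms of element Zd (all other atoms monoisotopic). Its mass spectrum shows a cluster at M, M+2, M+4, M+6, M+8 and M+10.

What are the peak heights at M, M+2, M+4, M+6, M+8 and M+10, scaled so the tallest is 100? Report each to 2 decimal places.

The 5 Zd atoms are independent, so intensities follow the terms of (0.6918 + 0.3082)^5.
P(M) = 0.6918^5 = 0.158454
P(M+2) = 5 × 0.6918^4 × 0.3082^1 = 0.352959
P(M+4) = 10 × 0.6918^3 × 0.3082^2 = 0.314490
P(M+6) = 10 × 0.6918^2 × 0.3082^3 = 0.140107
P(M+8) = 5 × 0.6918^1 × 0.3082^4 = 0.031209
P(M+10) = 0.3082^5 = 0.002781
The M+2 peak is largest (0.352959); scaling to 100 gives 44.89 : 100.00 : 89.10 : 39.69 : 8.84 : 0.79.

44.89 : 100.00 : 89.10 : 39.69 : 8.84 : 0.79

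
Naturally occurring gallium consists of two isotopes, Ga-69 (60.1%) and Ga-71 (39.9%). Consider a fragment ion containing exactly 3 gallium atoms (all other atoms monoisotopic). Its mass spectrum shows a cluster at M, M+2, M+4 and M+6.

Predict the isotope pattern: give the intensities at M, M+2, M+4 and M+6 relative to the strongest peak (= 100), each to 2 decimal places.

Expanding (0.601 + 0.399)^3:
P(M) = 0.601^3 = 0.217082
P(M+2) = 3 × 0.601^2 × 0.399^1 = 0.432358
P(M+4) = 3 × 0.601^1 × 0.399^2 = 0.287039
P(M+6) = 0.399^3 = 0.063521
The M+2 peak is largest (0.432358); scaling to 100 gives 50.21 : 100.00 : 66.39 : 14.69.

50.21 : 100.00 : 66.39 : 14.69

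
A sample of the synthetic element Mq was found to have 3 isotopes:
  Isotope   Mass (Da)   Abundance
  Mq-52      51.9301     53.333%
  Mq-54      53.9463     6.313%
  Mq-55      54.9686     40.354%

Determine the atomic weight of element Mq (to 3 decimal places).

The abundance-weighted mean is 0.53333 × 51.9301 + 0.06313 × 53.9463 + 0.40354 × 54.9686
= 27.69588 + 3.40563 + 22.18203 = 53.28354 Da

53.284 Da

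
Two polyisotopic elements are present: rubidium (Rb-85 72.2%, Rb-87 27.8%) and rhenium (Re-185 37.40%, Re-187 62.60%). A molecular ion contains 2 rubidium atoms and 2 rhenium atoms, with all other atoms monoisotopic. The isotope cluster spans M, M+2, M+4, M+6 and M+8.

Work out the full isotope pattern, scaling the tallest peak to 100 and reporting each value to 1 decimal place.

Rubidium pattern (n=2): 0.521284 : 0.401432 : 0.077284
Rhenium pattern (n=2): 0.139876 : 0.468248 : 0.391876
Convolve the two distributions (both contribute in 2-u steps):
  M: 0.521284×0.139876 = 0.072915
  M+2: 0.521284×0.468248 + 0.401432×0.139876 = 0.300241
  M+4: 0.521284×0.391876 + 0.401432×0.468248 + 0.077284×0.139876 = 0.403059
  M+6: 0.401432×0.391876 + 0.077284×0.468248 = 0.193500
  M+8: 0.077284×0.391876 = 0.030286
Scale to base peak (0.403059) = 100: 18.1 : 74.5 : 100.0 : 48.0 : 7.5

18.1 : 74.5 : 100.0 : 48.0 : 7.5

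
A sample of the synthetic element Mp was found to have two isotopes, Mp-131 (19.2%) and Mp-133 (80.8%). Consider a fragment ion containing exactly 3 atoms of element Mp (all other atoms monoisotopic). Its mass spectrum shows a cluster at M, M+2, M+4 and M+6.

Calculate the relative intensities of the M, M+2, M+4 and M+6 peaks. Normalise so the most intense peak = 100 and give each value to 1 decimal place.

The 3 Mp atoms are independent, so intensities follow the terms of (0.192 + 0.808)^3.
P(M) = 0.192^3 = 0.007078
P(M+2) = 3 × 0.192^2 × 0.808^1 = 0.089358
P(M+4) = 3 × 0.192^1 × 0.808^2 = 0.376050
P(M+6) = 0.808^3 = 0.527514
The M+6 peak is largest (0.527514); scaling to 100 gives 1.3 : 16.9 : 71.3 : 100.0.

1.3 : 16.9 : 71.3 : 100.0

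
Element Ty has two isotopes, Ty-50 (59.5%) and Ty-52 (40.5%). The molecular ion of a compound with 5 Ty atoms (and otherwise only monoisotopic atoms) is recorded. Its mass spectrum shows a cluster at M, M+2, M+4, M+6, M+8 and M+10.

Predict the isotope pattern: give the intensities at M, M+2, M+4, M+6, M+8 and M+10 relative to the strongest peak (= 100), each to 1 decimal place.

Expanding (0.595 + 0.405)^5:
P(M) = 0.595^5 = 0.074574
P(M+2) = 5 × 0.595^4 × 0.405^1 = 0.253801
P(M+4) = 10 × 0.595^3 × 0.405^2 = 0.345510
P(M+6) = 10 × 0.595^2 × 0.405^3 = 0.235179
P(M+8) = 5 × 0.595^1 × 0.405^4 = 0.080040
P(M+10) = 0.405^5 = 0.010896
The M+4 peak is largest (0.345510); scaling to 100 gives 21.6 : 73.5 : 100.0 : 68.1 : 23.2 : 3.2.

21.6 : 73.5 : 100.0 : 68.1 : 23.2 : 3.2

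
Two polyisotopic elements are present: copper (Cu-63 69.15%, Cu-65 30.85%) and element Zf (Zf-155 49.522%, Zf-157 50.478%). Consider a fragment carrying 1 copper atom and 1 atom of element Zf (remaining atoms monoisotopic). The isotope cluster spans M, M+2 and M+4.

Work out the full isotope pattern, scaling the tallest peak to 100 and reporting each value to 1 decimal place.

Copper pattern (n=1): 0.6915 : 0.3085
Element Zf pattern (n=1): 0.49522 : 0.50478
Convolve the two distributions (both contribute in 2-u steps):
  M: 0.6915×0.49522 = 0.342445
  M+2: 0.6915×0.50478 + 0.3085×0.49522 = 0.501831
  M+4: 0.3085×0.50478 = 0.155725
Scale to base peak (0.501831) = 100: 68.2 : 100.0 : 31.0

68.2 : 100.0 : 31.0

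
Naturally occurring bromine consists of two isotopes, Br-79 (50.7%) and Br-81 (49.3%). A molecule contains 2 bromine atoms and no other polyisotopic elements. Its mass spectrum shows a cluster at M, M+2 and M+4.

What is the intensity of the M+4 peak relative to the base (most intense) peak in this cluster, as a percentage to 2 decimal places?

48.62%

Term probabilities: M 0.2570, M+2 0.4999, M+4 0.2430. Base peak = M+2.
P(M+2) = C(2,1) × 0.507^1 × 0.493^1 = 2 × 0.5070 × 0.4930 = 0.499902 (base)
P(M+4) = C(2,2) × 0.507^0 × 0.493^2 = 1 × 1.0000 × 0.243049 = 0.243049
Relative intensity = 0.243049 / 0.499902 × 100 = 48.62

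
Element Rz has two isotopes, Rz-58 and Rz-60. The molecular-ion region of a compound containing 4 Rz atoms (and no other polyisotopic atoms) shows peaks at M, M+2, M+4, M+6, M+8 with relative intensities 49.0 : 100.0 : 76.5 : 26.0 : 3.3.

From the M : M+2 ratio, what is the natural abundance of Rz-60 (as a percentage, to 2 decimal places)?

If p is the fraction of Rz that is Rz-58, then I(M+2)/I(M) = [C(4,1)·p^3·(1−p)] / p^4 = 4·(1−p)/p = 100.0/49.0 = 2.0408
(1−p)/p = 2.0408/4 = 0.5102  ⇒  p = 1/(1 + 0.5102) = 0.6622
Rz-58: 66.22%, Rz-60: 33.78%.

33.78%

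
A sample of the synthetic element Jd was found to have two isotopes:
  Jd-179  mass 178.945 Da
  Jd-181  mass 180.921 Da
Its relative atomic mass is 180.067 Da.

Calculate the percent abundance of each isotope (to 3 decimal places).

Jd-179: 43.219%, Jd-181: 56.781%

Let x be the fractional abundance of Jd-179; then Jd-181 has abundance 1 − x.
178.945·x + 180.921·(1 − x) = 180.067
(178.945 − 180.921)·x = 180.067 − 180.921
x = -0.854 / -1.976 = 0.43219 → 43.219% Jd-179, 56.781% Jd-181.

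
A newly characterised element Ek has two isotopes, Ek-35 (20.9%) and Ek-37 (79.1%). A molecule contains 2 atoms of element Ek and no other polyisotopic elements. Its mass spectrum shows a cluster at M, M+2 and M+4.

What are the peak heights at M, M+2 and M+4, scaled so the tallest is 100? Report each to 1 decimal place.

The 2 Ek atoms are independent, so intensities follow the terms of (0.209 + 0.791)^2.
P(M) = 0.209^2 = 0.043681
P(M+2) = 2 × 0.209^1 × 0.791^1 = 0.330638
P(M+4) = 0.791^2 = 0.625681
The M+4 peak is largest (0.625681); scaling to 100 gives 7.0 : 52.8 : 100.0.

7.0 : 52.8 : 100.0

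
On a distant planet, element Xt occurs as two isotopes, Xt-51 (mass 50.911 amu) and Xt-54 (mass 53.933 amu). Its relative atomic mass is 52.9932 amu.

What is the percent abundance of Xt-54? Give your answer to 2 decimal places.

With x = fraction of Xt-51 (so Xt-54 is 1 − x):
50.911·x + 53.933·(1 − x) = 52.9932
(50.911 − 53.933)·x = 52.9932 − 53.933
x = -0.9398 / -3.022 = 0.31099 → 31.10% Xt-51, 68.90% Xt-54.

68.90%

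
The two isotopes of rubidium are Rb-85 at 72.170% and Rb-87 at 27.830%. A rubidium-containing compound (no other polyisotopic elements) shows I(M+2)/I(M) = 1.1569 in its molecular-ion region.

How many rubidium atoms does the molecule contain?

With n Rb atoms, P(M+2)/P(M) = C(n,1)·p^(n−1)q / p^n = n·q/p = n · 0.27830/0.72170.
n = 1.1569 × 0.72170/0.27830 = 3.00 ≈ 3

3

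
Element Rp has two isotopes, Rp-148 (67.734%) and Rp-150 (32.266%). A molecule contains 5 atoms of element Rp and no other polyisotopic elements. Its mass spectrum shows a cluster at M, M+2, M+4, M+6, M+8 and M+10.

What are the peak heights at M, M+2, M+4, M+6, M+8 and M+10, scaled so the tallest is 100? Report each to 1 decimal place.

Each Rp atom is independently Rp-148 (p = 0.67734) or Rp-150 (q = 0.32266); the cluster is the binomial expansion (p + q)^5.
P(M) = 0.67734^5 = 0.142572
P(M+2) = 5 × 0.67734^4 × 0.32266^1 = 0.339580
P(M+4) = 10 × 0.67734^3 × 0.32266^2 = 0.323527
P(M+6) = 10 × 0.67734^2 × 0.32266^3 = 0.154116
P(M+8) = 5 × 0.67734^1 × 0.32266^4 = 0.036708
P(M+10) = 0.32266^5 = 0.003497
The M+2 peak is largest (0.339580); scaling to 100 gives 42.0 : 100.0 : 95.3 : 45.4 : 10.8 : 1.0.

42.0 : 100.0 : 95.3 : 45.4 : 10.8 : 1.0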